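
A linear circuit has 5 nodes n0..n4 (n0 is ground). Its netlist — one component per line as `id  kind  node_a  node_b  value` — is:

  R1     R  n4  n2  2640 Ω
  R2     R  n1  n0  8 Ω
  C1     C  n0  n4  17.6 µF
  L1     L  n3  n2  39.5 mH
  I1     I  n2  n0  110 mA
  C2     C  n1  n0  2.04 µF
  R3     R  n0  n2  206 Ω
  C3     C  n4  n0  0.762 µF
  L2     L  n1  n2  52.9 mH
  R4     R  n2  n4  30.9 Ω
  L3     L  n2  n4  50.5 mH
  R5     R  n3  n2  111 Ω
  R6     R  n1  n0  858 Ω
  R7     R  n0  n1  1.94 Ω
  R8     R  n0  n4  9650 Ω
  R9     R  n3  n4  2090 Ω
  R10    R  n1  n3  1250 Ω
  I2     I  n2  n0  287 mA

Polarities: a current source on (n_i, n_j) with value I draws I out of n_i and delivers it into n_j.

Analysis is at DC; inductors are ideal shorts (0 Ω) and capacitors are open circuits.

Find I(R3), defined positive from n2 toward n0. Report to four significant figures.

Apply KCL at each of the 4 non-ground nodes and solve the resulting linear system.
Node n1: branches {R2, C2, L2, R6, R7, R10} → V_1 = -0.6140
Node n2: branches {R1, L1, I1, R3, L2, R4, L3, R5, I2} → V_2 = -0.6140
Node n3: branches {L1, R5, R9, R10} → V_3 = -0.6140
Node n4: branches {R1, C1, C3, R4, L3, R8, R9} → V_4 = -0.6140
Source currents: i(L1)=0.000, i(L2)=0.3940, i(L3)=-6.363e-05

-0.002981 A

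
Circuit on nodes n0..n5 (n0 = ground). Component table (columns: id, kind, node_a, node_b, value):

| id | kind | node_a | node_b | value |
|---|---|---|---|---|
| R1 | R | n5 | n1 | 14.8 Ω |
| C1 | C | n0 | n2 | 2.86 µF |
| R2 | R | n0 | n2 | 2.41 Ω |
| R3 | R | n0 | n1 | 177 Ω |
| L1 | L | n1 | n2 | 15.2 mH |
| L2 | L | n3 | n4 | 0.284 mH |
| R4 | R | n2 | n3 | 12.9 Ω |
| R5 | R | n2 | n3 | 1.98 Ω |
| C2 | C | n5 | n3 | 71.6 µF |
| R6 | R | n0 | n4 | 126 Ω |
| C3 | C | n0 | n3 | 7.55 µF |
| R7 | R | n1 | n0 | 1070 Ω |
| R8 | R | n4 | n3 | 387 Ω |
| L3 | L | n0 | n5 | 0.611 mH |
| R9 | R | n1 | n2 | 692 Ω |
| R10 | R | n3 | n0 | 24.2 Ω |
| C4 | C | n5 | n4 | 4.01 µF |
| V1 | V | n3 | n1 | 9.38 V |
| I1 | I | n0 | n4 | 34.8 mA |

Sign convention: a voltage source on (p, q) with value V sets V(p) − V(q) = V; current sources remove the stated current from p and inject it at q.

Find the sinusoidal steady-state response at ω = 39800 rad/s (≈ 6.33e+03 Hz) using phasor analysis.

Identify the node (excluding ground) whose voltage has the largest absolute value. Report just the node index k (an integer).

MNA unknowns: 5 node voltages V₁..V_5 plus 1 source current (V1)
R1: Y=0.06757+0.000j on G[5,1]
C1: Y=0.000+0.1138j on G[0,2]
R2: Y=0.4149+0.000j on G[0,2]
R3: Y=0.005650+0.000j on G[0,1]
L1: Y=0.000-0.001653j on G[1,2]
L2: Y=0.000-0.08847j on G[3,4]
R4: Y=0.07752+0.000j on G[2,3]
R5: Y=0.5051+0.000j on G[2,3]
C2: Y=0.000+2.850j on G[5,3]
R6: Y=0.007937+0.000j on G[0,4]
C3: Y=0.000+0.3005j on G[0,3]
R7: Y=0.0009346+0.000j on G[1,0]
R8: Y=0.002584+0.000j on G[4,3]
L3: Y=0.000-0.04112j on G[0,5]
R9: Y=0.001445+0.000j on G[1,2]
R10: Y=0.04132+0.000j on G[3,0]
C4: Y=0.000+0.1596j on G[5,4]
V1: row V3−V1=9.38, i_V1 at 3,1
I1: z[0]−=0.0348, z[4]+=0.0348
solve → V1=-9.231-0.1657j, V2=0.06349-0.08873j, V3=0.1493-0.1657j, V4=0.1627-0.1620j, V5=0.1473+0.04568j
aux → i_V1=-0.7080-0.0001217j

1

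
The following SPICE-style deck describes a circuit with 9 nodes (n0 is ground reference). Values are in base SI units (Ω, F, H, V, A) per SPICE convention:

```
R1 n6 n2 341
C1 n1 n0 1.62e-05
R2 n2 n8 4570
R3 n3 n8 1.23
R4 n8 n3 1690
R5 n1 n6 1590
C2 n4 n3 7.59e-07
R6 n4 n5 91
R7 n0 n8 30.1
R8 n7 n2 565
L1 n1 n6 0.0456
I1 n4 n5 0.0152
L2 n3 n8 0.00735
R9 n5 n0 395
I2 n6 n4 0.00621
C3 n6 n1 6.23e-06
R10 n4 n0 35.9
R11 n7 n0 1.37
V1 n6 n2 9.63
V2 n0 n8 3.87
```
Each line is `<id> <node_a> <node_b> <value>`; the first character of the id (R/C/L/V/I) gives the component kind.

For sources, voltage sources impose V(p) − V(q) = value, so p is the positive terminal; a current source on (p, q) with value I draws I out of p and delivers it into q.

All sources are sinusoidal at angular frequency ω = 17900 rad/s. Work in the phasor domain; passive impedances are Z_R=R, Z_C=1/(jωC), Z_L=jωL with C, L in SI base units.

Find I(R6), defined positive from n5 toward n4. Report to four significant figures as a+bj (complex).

0.01356+0.003047j A

MNA unknowns: 8 node voltages V₁..V_8 plus 2 source currents (V1, V2)
R1: Y=0.002933+0.000j on G[6,2]
C1: Y=0.000+0.2900j on G[1,0]
R2: Y=0.0002188+0.000j on G[2,8]
R3: Y=0.8130+0.000j on G[3,8]
R4: Y=0.0005917+0.000j on G[8,3]
R5: Y=0.0006289+0.000j on G[1,6]
C2: Y=0.000+0.01359j on G[4,3]
R6: Y=0.01099+0.000j on G[4,5]
R7: Y=0.03322+0.000j on G[0,8]
R8: Y=0.001770+0.000j on G[7,2]
L1: Y=0.000-0.001225j on G[1,6]
I1: z[4]−=0.0152, z[5]+=0.0152
L2: Y=0.000-0.007601j on G[3,8]
R9: Y=0.002532+0.000j on G[5,0]
I2: z[6]−=0.00621, z[4]+=0.00621
C3: Y=0.000+0.1115j on G[6,1]
R10: Y=0.02786+0.000j on G[4,0]
R11: Y=0.7299+0.000j on G[7,0]
V1: row V6−V2=9.63, i_V1 at 6,2
V2: row V0−V8=3.87, i_V2 at 0,8
solve → V1=0.001031-0.04154j, V2=-9.626-0.1507j, V3=-3.845+0.05467j, V4=-0.5849-1.481j, V5=0.6488-1.203j, V6=0.004366-0.1507j, V7=-0.02328-0.0003646j, V8=-3.870+0.000j
aux → i_V1=-0.04650-0.0002991j, i_V2=-0.1482-0.04426j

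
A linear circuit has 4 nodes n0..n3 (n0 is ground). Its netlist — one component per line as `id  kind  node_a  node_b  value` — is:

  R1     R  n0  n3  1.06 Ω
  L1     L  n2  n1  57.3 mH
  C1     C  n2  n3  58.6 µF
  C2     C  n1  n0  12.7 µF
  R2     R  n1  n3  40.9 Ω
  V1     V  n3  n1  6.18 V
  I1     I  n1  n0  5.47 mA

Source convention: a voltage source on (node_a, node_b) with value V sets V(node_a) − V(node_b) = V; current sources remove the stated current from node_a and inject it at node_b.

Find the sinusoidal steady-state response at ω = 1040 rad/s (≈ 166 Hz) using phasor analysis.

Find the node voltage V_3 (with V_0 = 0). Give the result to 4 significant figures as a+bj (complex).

-0.004586+0.08659j V

MNA unknowns: 3 node voltages V₁..V_3 plus 1 source current (V1)
R1: Y=0.9434+0.000j on G[0,3]
L1: Y=0.000-0.01678j on G[2,1]
C1: Y=0.000+0.06094j on G[2,3]
C2: Y=0.000+0.01321j on G[1,0]
R2: Y=0.02445+0.000j on G[1,3]
V1: row V3−V1=6.18, i_V1 at 3,1
I1: z[1]−=0.00547, z[0]+=0.00547
solve → V1=-6.185+0.08659j, V2=2.344+0.08659j, V3=-0.004586+0.08659j
aux → i_V1=-0.1468+0.06142j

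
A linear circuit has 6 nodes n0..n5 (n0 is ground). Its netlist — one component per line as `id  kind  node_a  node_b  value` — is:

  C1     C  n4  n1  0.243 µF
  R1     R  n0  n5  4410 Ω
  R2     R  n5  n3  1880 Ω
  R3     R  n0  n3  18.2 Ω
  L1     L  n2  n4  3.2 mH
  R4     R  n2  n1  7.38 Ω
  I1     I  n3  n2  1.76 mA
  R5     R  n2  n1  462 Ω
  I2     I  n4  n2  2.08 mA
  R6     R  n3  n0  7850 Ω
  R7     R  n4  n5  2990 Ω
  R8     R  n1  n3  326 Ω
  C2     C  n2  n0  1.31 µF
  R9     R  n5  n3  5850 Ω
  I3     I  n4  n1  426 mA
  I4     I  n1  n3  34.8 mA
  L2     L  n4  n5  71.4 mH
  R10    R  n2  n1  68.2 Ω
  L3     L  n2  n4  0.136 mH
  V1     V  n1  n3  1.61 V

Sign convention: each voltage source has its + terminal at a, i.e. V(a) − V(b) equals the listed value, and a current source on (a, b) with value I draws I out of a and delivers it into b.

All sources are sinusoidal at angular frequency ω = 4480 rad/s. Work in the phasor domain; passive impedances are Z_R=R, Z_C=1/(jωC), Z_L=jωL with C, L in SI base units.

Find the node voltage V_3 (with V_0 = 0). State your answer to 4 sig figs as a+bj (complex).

MNA unknowns: 5 node voltages V₁..V_5 plus 1 source current (V1)
C1: Y=0.000+0.001089j on G[4,1]
R1: Y=0.0002268+0.000j on G[0,5]
R2: Y=0.0005319+0.000j on G[5,3]
R3: Y=0.05495+0.000j on G[0,3]
L1: Y=0.000-0.06975j on G[2,4]
R4: Y=0.1355+0.000j on G[2,1]
I1: z[3]−=0.00176, z[2]+=0.00176
R5: Y=0.002165+0.000j on G[2,1]
I2: z[4]−=0.00208, z[2]+=0.00208
R6: Y=0.0001274+0.000j on G[3,0]
R7: Y=0.0003344+0.000j on G[4,5]
R8: Y=0.003067+0.000j on G[1,3]
C2: Y=0.000+0.005869j on G[2,0]
R9: Y=0.0001709+0.000j on G[5,3]
I3: z[4]−=0.426, z[1]+=0.426
I4: z[1]−=0.0348, z[3]+=0.0348
L2: Y=0.000-0.003126j on G[4,5]
R10: Y=0.01466+0.000j on G[2,1]
L3: Y=0.000-1.641j on G[2,4]
V1: row V1−V3=1.61, i_V1 at 1,3
solve → V1=1.634+0.1203j, V2=-1.139+0.1831j, V3=0.02388+0.1203j, V4=-1.141-0.06661j, V5=-1.061+0.2458j
aux → i_V1=-0.03590+0.006540j

0.02388+0.1203j V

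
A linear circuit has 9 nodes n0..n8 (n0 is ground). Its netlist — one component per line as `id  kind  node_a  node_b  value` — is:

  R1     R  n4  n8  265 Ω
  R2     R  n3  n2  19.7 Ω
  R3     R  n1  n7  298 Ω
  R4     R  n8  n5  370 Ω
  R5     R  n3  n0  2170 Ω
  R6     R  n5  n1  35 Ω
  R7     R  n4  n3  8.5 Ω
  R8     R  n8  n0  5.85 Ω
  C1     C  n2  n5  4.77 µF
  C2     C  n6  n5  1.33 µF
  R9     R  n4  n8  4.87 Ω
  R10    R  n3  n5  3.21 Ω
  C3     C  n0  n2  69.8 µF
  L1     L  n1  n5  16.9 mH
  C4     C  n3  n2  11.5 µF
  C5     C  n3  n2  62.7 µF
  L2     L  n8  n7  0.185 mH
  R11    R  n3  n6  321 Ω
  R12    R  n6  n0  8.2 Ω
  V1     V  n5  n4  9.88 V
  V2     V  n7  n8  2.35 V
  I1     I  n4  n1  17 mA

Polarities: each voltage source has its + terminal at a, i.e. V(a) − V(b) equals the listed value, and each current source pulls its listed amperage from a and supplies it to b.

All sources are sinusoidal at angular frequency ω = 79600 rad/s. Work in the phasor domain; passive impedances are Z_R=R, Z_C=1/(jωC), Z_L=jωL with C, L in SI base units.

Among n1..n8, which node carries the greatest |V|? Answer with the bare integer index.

Apply KCL at each of the 8 non-ground nodes and solve the resulting linear system.
Node n1: branches {R3, R6, L1, I1} → V_1 = 2.356-1.669j
Node n2: branches {R2, C1, C3, C4, C5} → V_2 = 0.02178-0.08717j
Node n3: branches {R2, R5, R7, R10, C4, C5, R11} → V_3 = -0.1010-0.06310j
Node n4: branches {R1, R7, R9, V1, I1} → V_4 = -7.632-1.754j
Node n5: branches {R4, R6, C1, C2, R10, L1, V1} → V_5 = 2.248-1.754j
Node n6: branches {C2, R11, R12} → V_6 = 1.801+0.3767j
Node n7: branches {R3, L2, V2} → V_7 = -1.768-0.9765j
Node n8: branches {R1, R4, R8, R9, L2, V2} → V_8 = -4.118-0.9765j
Source currents: i(V1)=-1.604-0.3614j, i(V2)=0.01384+0.1573j

4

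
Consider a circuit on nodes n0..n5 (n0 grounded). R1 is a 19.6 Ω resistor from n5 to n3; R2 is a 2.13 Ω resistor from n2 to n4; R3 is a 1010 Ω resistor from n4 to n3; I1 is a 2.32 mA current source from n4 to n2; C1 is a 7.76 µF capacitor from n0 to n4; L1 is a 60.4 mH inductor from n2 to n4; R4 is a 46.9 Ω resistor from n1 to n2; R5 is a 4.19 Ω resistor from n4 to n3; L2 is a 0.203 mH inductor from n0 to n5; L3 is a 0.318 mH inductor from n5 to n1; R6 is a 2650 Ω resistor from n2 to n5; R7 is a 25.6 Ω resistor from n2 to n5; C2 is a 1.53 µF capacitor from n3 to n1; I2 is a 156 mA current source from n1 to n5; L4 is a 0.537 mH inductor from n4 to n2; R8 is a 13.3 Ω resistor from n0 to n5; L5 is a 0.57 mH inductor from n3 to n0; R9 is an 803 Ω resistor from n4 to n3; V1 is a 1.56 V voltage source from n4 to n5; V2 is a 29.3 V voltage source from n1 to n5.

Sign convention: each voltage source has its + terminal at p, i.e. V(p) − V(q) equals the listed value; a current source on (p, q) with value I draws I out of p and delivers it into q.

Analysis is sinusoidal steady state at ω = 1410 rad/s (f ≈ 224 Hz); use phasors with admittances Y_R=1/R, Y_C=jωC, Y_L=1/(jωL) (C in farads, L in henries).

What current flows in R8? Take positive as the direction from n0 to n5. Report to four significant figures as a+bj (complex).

Element admittances at ω=1410 rad/s:
  Y(R1) = 0.05102+0.000j S between n5,n3
  Y(R2) = 0.4695+0.000j S between n2,n4
  Y(R3) = 0.0009901+0.000j S between n4,n3
  I1: injects 0.00232 A into n2 (from n4)
  Y(C1) = 0.000+0.01094j S between n0,n4
  Y(L1) = 0.000-0.01174j S between n2,n4
  Y(R4) = 0.02132+0.000j S between n1,n2
  Y(R5) = 0.2387+0.000j S between n4,n3
  Y(L2) = 0.000-3.494j S between n0,n5
  Y(L3) = 0.000-2.230j S between n5,n1
  Y(R6) = 0.0003774+0.000j S between n2,n5
  Y(R7) = 0.03906+0.000j S between n2,n5
  Y(C2) = 0.000+0.002157j S between n3,n1
  I2: injects 0.156 A into n5 (from n1)
  Y(L4) = 0.000-1.321j S between n4,n2
  Y(R8) = 0.07519+0.000j S between n0,n5
  Y(L5) = 0.000-1.244j S between n3,n0
  Y(R9) = 0.001245+0.000j S between n4,n3
  V1: constraint V(n4)−V(n5) = 1.56
  V2: constraint V(n1)−V(n5) = 29.3
Assemble and solve the 7×7 MNA system:
  V(n1)=29.29-0.1034j  V(n2)=1.685+0.2415j  V(n3)=0.04161+0.2901j  V(n4)=1.548-0.1034j  V(n5)=-0.01219-0.1034j
  i(V1)=0.1576+0.05690j  i(V2)=-0.7454+65.29j

0.0009169+0.007773j A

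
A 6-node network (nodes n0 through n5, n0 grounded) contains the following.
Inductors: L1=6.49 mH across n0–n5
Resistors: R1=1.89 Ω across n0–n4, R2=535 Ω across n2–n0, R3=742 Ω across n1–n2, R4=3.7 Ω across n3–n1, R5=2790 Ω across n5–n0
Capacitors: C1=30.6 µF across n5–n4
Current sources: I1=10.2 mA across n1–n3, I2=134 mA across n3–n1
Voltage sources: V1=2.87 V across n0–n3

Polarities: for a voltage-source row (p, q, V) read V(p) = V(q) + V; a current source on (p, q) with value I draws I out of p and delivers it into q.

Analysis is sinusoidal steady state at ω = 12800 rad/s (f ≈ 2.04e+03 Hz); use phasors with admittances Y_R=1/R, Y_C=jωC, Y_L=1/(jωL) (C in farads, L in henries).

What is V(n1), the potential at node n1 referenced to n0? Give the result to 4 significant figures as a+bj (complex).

Apply KCL at each of the 5 non-ground nodes and solve the resulting linear system.
Node n1: branches {I1, R3, R4, I2} → V_1 = -2.405+0.000j
Node n2: branches {R2, R3} → V_2 = -1.008+0.000j
Node n3: branches {I1, R4, I2, V1} → V_3 = -2.870+0.000j
Node n4: branches {R1, C1} → V_4 = 0.000+0.000j
Node n5: branches {L1, C1, R5} → V_5 = 0.000+0.000j
Source currents: i(V1)=-0.001883+0.000j

-2.405+0.000j V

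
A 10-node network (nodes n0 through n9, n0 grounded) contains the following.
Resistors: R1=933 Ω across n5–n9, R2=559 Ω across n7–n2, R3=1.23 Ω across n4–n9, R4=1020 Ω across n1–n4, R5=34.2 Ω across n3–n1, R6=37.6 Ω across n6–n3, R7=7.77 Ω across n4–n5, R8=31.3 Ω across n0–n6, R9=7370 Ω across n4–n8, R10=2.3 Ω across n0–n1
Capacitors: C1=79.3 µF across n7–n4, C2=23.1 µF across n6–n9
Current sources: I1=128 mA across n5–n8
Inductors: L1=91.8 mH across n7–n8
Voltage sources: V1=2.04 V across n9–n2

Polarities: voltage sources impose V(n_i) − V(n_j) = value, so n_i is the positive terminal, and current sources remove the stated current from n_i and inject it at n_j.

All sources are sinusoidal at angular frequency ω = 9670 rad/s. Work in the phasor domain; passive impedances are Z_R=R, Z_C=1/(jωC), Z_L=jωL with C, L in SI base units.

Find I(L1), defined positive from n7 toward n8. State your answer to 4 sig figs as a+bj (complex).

-0.1262+0.01518j A

Element admittances at ω=9670 rad/s:
  Y(R1) = 0.001072+0.000j S between n5,n9
  Y(R2) = 0.001789+0.000j S between n7,n2
  Y(R3) = 0.8130+0.000j S between n4,n9
  Y(C1) = 0.000+0.7668j S between n7,n4
  Y(R4) = 0.0009804+0.000j S between n1,n4
  Y(R5) = 0.02924+0.000j S between n3,n1
  Y(R6) = 0.02660+0.000j S between n6,n3
  I1: injects 0.128 A into n8 (from n5)
  Y(R7) = 0.1287+0.000j S between n4,n5
  Y(R8) = 0.03195+0.000j S between n0,n6
  Y(C2) = 0.000+0.2234j S between n6,n9
  Y(R9) = 0.0001357+0.000j S between n4,n8
  Y(R10) = 0.4348+0.000j S between n0,n1
  Y(L1) = 0.000-0.001126j S between n7,n8
  V1: constraint V(n9)−V(n2) = 2.04
Assemble and solve the 10×10 MNA system:
  V(n1)=-4.706e-06+5.057e-07j  V(n2)=-2.040-2.033e-05j  V(n3)=2.804e-05-3.013e-06j  V(n4)=-0.003068+0.0003297j  V(n5)=-0.9894+0.0003268j  V(n6)=6.404e-05-6.882e-06j  V(n7)=-0.02249-0.1595j  V(n8)=13.45+111.8j  V(n9)=6.260e-05-2.033e-05j
  i(V1)=-0.003609+0.0002853j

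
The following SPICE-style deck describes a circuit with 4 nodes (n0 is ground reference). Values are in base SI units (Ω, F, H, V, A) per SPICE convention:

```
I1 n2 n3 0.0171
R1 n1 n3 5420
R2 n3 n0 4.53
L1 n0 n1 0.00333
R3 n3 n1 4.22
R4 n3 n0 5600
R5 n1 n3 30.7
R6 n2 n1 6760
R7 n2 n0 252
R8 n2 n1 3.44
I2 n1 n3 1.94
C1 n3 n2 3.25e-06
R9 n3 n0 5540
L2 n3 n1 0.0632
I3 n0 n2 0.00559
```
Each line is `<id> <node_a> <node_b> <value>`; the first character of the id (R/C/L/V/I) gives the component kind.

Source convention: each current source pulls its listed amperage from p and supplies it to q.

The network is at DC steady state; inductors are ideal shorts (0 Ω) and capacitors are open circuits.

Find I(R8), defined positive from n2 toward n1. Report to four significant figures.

-0.01135 A

Element admittances at DC:
  I1: injects 0.0171 A into n3 (from n2)
  Y(R1) = 0.0001845 S between n1,n3
  Y(R2) = 0.2208 S between n3,n0
  L1: short n0↔n1 (DC inductor)
  Y(R3) = 0.2370 S between n3,n1
  Y(R4) = 0.0001786 S between n3,n0
  Y(R5) = 0.03257 S between n1,n3
  Y(R6) = 0.0001479 S between n2,n1
  Y(R7) = 0.003968 S between n2,n0
  Y(R8) = 0.2907 S between n2,n1
  I2: injects 1.94 A into n3 (from n1)
  Y(C1) = 0.000 S between n3,n2
  Y(R9) = 0.0001805 S between n3,n0
  L2: short n3↔n1 (DC inductor)
  I3: injects 0.00559 A into n2 (from n0)
Assemble and solve the 5×5 MNA system:
  V(n1)=0.000  V(n2)=-0.03904  V(n3)=0.000
  i(L1)=-0.005745  i(L2)=1.957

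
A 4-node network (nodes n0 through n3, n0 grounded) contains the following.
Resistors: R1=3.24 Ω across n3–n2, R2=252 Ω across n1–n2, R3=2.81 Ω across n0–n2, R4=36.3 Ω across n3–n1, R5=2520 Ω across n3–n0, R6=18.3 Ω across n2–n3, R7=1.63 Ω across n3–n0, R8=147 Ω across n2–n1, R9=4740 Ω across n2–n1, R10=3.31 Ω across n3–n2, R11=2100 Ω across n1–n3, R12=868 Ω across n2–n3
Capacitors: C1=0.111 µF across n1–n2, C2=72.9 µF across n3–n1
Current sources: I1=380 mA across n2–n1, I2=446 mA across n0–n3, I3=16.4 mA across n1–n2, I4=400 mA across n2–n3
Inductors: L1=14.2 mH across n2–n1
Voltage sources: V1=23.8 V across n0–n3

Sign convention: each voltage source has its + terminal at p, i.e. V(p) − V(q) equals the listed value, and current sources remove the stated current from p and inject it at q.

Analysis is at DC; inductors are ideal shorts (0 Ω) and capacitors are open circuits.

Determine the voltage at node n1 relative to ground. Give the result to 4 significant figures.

-16.12 V

Apply KCL at each of the 3 non-ground nodes and solve the resulting linear system.
Node n1: branches {C1, R2, C2, R4, I1, I3, L1, R8, R9, R11} → V_1 = -16.12
Node n2: branches {R1, C1, R2, R3, I1, I3, R6, L1, I4, R8, R9, R10, R12} → V_2 = -16.12
Node n3: branches {R1, C2, R4, I2, R5, R6, I4, R7, R10, R11, R12, V1} → V_3 = -23.80
Source currents: i(L1)=-0.1483, i(V1)=-20.79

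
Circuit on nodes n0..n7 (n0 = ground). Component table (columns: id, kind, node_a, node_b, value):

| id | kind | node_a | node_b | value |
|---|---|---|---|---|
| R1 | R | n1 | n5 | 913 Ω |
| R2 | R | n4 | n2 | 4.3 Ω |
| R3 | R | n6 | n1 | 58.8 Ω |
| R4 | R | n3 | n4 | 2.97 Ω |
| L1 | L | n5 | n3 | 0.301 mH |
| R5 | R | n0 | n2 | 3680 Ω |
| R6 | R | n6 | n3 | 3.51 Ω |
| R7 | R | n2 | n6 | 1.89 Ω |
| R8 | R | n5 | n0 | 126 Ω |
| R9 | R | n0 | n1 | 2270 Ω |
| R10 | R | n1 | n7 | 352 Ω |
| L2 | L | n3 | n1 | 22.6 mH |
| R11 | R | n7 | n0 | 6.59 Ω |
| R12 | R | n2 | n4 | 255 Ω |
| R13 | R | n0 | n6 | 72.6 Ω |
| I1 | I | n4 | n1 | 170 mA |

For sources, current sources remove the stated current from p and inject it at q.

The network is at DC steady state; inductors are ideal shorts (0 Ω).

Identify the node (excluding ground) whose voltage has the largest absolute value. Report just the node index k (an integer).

Element admittances at DC:
  Y(R1) = 0.001095 S between n1,n5
  Y(R2) = 0.2326 S between n4,n2
  Y(R3) = 0.01701 S between n6,n1
  Y(R4) = 0.3367 S between n3,n4
  L1: short n5↔n3 (DC inductor)
  Y(R5) = 0.0002717 S between n0,n2
  Y(R6) = 0.2849 S between n6,n3
  Y(R7) = 0.5291 S between n2,n6
  Y(R8) = 0.007937 S between n5,n0
  Y(R9) = 0.0004405 S between n0,n1
  Y(R10) = 0.002841 S between n1,n7
  L2: short n3↔n1 (DC inductor)
  Y(R11) = 0.1517 S between n7,n0
  Y(R12) = 0.003922 S between n2,n4
  Y(R13) = 0.01377 S between n0,n6
  I1: injects 0.17 A into n1 (from n4)
Assemble and solve the 9×9 MNA system:
  V(n1)=0.07485  V(n2)=-0.1353  V(n3)=0.07485  V(n4)=-0.3085  V(n5)=0.07485  V(n6)=-0.05800  V(n7)=0.001375
  i(L1)=-0.0005940  i(L2)=-0.1675

4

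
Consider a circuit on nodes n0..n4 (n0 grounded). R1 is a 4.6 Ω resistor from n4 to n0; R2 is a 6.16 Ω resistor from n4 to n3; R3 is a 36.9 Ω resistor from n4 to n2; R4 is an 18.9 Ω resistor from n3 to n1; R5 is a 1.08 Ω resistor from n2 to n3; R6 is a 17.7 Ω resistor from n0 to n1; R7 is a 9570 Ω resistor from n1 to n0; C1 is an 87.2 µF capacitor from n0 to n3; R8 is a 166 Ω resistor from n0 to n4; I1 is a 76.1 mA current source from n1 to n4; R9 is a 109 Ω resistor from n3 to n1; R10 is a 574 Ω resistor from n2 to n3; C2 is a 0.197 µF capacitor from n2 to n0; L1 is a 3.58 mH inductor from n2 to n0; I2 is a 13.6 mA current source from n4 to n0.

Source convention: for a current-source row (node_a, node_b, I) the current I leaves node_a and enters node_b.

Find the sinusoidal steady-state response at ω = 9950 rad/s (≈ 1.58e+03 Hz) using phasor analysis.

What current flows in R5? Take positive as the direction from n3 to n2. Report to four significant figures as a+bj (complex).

Apply KCL at each of the 4 non-ground nodes and solve the resulting linear system.
Node n1: branches {R4, R6, R7, I1, R9} → V_1 = -0.6422+0.006795j
Node n2: branches {R3, R5, R10, C2, L1} → V_2 = 0.002069+0.01285j
Node n3: branches {R2, R4, R5, C1, R9, R10} → V_3 = -0.001913+0.01299j
Node n4: branches {R1, R2, R3, R8, I1, I2} → V_4 = 0.1508+0.005951j

-0.003687+0.0001326j A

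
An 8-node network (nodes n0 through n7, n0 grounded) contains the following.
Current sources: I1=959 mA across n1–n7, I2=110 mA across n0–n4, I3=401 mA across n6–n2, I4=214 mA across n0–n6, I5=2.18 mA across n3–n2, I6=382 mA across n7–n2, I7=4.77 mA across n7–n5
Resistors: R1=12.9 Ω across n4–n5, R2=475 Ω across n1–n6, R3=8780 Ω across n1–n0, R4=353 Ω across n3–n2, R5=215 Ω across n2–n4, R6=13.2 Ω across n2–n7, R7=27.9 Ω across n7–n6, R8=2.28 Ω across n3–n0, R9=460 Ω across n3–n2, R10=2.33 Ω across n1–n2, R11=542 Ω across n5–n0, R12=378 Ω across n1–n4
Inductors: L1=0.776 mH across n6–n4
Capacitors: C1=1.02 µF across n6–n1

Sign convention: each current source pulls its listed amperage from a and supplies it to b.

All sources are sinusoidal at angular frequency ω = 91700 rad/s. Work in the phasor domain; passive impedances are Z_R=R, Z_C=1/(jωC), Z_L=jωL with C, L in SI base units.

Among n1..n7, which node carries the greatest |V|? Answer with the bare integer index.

7

Apply KCL at each of the 7 non-ground nodes and solve the resulting linear system.
Node n1: branches {I1, R2, R3, C1, R10, R12} → V_1 = 45.73-0.3745j
Node n2: branches {I3, R4, R5, R6, R9, R10, I5, I6} → V_2 = 47.79-0.3989j
Node n3: branches {R4, R8, R9, I5} → V_3 = 0.5345-0.004502j
Node n4: branches {R1, I2, R5, L1, R12} → V_4 = 46.75+1.119j
Node n5: branches {R1, R11, I7} → V_5 = 45.72+1.093j
Node n6: branches {R2, I3, R7, L1, I4, C1} → V_6 = 45.82-1.200j
Node n7: branches {I1, R6, R7, I6, I7} → V_7 = 52.29-0.6561j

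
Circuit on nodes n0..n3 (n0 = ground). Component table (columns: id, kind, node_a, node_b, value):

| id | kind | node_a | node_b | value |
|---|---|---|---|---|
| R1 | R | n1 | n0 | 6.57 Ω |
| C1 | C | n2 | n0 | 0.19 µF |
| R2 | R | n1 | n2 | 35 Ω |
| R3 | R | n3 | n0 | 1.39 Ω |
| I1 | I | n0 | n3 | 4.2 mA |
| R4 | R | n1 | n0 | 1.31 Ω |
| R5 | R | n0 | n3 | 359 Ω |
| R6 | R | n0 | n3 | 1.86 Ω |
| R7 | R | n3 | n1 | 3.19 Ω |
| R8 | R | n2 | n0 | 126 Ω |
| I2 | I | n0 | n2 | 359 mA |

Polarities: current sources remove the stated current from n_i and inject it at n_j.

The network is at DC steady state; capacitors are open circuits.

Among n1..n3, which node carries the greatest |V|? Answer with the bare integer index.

Element admittances at DC:
  Y(R1) = 0.1522 S between n1,n0
  Y(C1) = 0.000 S between n2,n0
  Y(R2) = 0.02857 S between n1,n2
  Y(R3) = 0.7194 S between n3,n0
  I1: injects 0.0042 A into n3 (from n0)
  Y(R4) = 0.7634 S between n1,n0
  Y(R5) = 0.002786 S between n0,n3
  Y(R6) = 0.5376 S between n0,n3
  Y(R7) = 0.3135 S between n3,n1
  Y(R8) = 0.007937 S between n2,n0
  I2: injects 0.359 A into n2 (from n0)
Assemble and solve the 3×3 MNA system:
  V(n1)=0.2403  V(n2)=10.02  V(n3)=0.05054

2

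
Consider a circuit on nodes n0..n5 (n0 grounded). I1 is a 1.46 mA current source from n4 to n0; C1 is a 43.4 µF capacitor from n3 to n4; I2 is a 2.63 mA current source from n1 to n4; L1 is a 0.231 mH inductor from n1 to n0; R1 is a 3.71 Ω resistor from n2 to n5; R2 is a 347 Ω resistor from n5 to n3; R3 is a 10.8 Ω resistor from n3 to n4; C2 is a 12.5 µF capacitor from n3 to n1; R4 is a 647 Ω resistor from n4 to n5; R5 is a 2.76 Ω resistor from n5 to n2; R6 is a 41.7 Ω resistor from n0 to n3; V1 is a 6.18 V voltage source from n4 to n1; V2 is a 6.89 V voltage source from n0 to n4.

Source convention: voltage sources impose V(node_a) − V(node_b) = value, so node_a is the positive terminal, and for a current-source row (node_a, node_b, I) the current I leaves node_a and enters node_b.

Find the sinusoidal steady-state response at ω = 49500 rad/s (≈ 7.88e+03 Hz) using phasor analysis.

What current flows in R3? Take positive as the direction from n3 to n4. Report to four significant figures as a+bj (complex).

-0.1275-0.01095j A

Element admittances at ω=49500 rad/s:
  I1: injects 0.00146 A into n0 (from n4)
  Y(C1) = 0.000+2.148j S between n3,n4
  I2: injects 0.00263 A into n4 (from n1)
  Y(L1) = 0.000-0.08745j S between n1,n0
  Y(R1) = 0.2695+0.000j S between n2,n5
  Y(R2) = 0.002882+0.000j S between n5,n3
  Y(R3) = 0.09259+0.000j S between n3,n4
  Y(C2) = 0.000+0.6188j S between n3,n1
  Y(R4) = 0.001546+0.000j S between n4,n5
  Y(R5) = 0.3623+0.000j S between n5,n2
  Y(R6) = 0.02398+0.000j S between n0,n3
  V1: constraint V(n4)−V(n1) = 6.18
  V2: constraint V(n0)−V(n4) = 6.89
Assemble and solve the 7×7 MNA system:
  V(n1)=-13.07+0.000j  V(n2)=-7.786-0.07695j  V(n3)=-8.267-0.1182j  V(n4)=-6.890+0.000j  V(n5)=-7.786-0.07695j
  i(V1)=-0.07052-1.829j  i(V2)=-0.1968+1.140j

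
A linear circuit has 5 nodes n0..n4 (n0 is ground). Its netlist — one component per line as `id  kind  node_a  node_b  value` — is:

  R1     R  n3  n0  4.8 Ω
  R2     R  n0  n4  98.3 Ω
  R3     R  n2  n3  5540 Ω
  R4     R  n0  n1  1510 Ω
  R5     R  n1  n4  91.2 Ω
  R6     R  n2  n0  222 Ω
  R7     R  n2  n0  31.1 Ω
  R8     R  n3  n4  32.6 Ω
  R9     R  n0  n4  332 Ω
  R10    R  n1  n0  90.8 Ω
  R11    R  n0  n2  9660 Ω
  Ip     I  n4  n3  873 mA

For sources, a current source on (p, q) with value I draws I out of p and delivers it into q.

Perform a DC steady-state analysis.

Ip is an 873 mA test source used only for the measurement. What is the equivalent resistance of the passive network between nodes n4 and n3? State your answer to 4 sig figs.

Element admittances at DC:
  Y(R1) = 0.2083 S between n3,n0
  Y(R2) = 0.01017 S between n0,n4
  Y(R3) = 0.0001805 S between n2,n3
  Y(R4) = 0.0006623 S between n0,n1
  Y(R5) = 0.01096 S between n1,n4
  Y(R6) = 0.004505 S between n2,n0
  Y(R7) = 0.03215 S between n2,n0
  Y(R8) = 0.03067 S between n3,n4
  Y(R9) = 0.003012 S between n0,n4
  Y(R10) = 0.01101 S between n1,n0
  Y(R11) = 0.0001035 S between n0,n2
  Ip: injects 0.873 A into n3 (from n4)
Assemble and solve the 4×4 MNA system:
  V(n1)=-8.086  V(n2)=0.007371  V(n3)=1.509  V(n4)=-16.70

R_eq = 20.85 Ω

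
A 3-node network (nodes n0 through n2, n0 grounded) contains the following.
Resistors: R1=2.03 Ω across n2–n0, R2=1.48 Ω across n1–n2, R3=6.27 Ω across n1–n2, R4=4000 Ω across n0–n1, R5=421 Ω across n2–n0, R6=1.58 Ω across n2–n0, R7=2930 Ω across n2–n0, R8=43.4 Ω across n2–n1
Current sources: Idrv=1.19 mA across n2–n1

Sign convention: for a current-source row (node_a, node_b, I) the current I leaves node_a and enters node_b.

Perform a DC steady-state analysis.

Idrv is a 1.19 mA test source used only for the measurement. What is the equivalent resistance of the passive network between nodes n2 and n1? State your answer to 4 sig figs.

Apply KCL at each of the 2 non-ground nodes and solve the resulting linear system.
Node n1: branches {R2, R3, R4, R8, Idrv} → V_1 = 0.001386
Node n2: branches {R1, R2, R3, R5, R6, R7, R8, Idrv} → V_2 = -3.071e-07

R_eq = 1.165 Ω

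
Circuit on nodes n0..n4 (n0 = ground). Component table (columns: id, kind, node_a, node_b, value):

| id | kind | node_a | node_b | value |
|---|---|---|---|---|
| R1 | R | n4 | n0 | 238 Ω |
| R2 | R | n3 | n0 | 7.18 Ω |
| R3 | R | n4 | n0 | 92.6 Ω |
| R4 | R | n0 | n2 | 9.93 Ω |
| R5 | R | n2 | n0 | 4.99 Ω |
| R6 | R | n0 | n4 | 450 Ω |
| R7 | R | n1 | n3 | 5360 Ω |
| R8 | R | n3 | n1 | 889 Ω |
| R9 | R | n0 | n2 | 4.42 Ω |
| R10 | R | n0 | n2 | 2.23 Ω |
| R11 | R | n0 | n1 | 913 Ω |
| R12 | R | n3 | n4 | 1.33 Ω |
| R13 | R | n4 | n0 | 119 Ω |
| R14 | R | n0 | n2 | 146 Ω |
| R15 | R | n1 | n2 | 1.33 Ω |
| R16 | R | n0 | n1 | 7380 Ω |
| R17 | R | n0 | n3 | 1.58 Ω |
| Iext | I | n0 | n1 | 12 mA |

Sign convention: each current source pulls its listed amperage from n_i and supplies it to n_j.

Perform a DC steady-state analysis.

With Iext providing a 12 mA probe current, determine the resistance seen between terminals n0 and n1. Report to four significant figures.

Apply KCL at each of the 4 non-ground nodes and solve the resulting linear system.
Node n1: branches {R7, R8, R11, R15, R16, Iext} → V_1 = 0.02801
Node n2: branches {R4, R5, R9, R10, R14, R15} → V_2 = 0.01214
Node n3: branches {R2, R7, R8, R12, R17} → V_3 = 4.601e-05
Node n4: branches {R1, R3, R6, R12, R13} → V_4 = 4.449e-05

R_eq = 2.334 Ω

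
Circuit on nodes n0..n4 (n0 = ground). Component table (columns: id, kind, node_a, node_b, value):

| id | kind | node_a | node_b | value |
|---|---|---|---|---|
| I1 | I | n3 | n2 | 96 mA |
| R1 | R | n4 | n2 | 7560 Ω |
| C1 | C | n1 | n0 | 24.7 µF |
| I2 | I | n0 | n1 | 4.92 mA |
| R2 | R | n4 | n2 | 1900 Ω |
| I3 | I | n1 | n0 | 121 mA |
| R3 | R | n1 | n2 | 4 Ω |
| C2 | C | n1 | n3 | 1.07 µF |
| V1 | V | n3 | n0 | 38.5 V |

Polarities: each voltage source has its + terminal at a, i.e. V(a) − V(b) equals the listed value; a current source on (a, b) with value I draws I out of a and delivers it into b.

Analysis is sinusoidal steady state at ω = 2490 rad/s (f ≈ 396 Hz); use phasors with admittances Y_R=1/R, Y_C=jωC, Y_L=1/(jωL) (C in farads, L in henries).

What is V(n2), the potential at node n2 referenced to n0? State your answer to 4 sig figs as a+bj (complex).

1.983+0.3129j V

Apply KCL at each of the 4 non-ground nodes and solve the resulting linear system.
Node n1: branches {C1, I2, I3, R3, C2} → V_1 = 1.599+0.3129j
Node n2: branches {I1, R1, R2, R3} → V_2 = 1.983+0.3129j
Node n3: branches {I1, C2, V1} → V_3 = 38.50+0.000j
Node n4: branches {R1, R2} → V_4 = 1.983+0.3129j
Source currents: i(V1)=-0.09683-0.09832j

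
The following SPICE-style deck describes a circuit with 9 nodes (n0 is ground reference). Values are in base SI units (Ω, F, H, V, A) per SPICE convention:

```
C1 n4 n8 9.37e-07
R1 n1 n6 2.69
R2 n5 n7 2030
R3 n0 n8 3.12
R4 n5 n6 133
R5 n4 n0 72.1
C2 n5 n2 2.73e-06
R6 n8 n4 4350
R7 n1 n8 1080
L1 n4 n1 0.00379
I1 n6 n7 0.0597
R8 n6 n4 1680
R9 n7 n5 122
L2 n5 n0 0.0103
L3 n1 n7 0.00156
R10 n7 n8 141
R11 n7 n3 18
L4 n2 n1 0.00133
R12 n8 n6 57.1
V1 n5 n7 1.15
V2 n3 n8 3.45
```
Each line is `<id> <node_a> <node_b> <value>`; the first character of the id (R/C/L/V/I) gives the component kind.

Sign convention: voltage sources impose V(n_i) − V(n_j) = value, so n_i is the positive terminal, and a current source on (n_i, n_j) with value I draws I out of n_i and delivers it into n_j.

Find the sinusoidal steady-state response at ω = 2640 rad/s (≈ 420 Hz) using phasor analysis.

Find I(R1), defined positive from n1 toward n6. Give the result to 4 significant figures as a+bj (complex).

MNA unknowns: 8 node voltages V₁..V_8 plus 2 source currents (V1, V2)
C1: Y=0.000+0.002474j on G[4,8]
R1: Y=0.3717+0.000j on G[1,6]
R2: Y=0.0004926+0.000j on G[5,7]
R3: Y=0.3205+0.000j on G[0,8]
R4: Y=0.007519+0.000j on G[5,6]
R5: Y=0.01387+0.000j on G[4,0]
C2: Y=0.000+0.007207j on G[5,2]
R6: Y=0.0002299+0.000j on G[8,4]
R7: Y=0.0009259+0.000j on G[1,8]
L1: Y=0.000-0.09994j on G[4,1]
I1: z[6]−=0.0597, z[7]+=0.0597
R8: Y=0.0005952+0.000j on G[6,4]
R9: Y=0.008197+0.000j on G[7,5]
L2: Y=0.000-0.03678j on G[5,0]
L3: Y=0.000-0.2428j on G[1,7]
R10: Y=0.007092+0.000j on G[7,8]
R11: Y=0.05556+0.000j on G[7,3]
L4: Y=0.000-0.2848j on G[2,1]
R12: Y=0.01751+0.000j on G[8,6]
V1: row V5−V7=1.15, i_V1 at 5,7
V2: row V3−V8=3.45, i_V2 at 3,8
solve → V1=1.390+0.8959j, V2=1.362+0.8852j, V3=3.234+0.2550j, V4=1.529+0.6884j, V5=2.482+1.306j, V6=1.190+0.8751j, V7=1.332+1.306j, V8=-0.2160+0.2550j
aux → i_V1=-0.06471+0.07996j, i_V2=-0.1057+0.05841j

0.07441+0.007728j A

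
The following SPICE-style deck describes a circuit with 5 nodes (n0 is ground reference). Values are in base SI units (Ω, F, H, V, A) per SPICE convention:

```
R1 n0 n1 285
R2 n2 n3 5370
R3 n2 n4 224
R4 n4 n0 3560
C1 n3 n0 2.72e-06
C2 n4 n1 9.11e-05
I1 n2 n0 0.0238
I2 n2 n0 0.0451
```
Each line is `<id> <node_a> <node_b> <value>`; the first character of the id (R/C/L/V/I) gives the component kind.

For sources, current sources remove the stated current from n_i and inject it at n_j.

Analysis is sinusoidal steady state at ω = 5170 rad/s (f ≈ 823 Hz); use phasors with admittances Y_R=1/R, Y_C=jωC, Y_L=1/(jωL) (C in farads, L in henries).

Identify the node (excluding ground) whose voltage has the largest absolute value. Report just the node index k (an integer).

2

Element admittances at ω=5170 rad/s:
  Y(R1) = 0.003509+0.000j S between n0,n1
  Y(R2) = 0.0001862+0.000j S between n2,n3
  Y(R3) = 0.004464+0.000j S between n2,n4
  Y(R4) = 0.0002809+0.000j S between n4,n0
  Y(C1) = 0.000+0.01406j S between n3,n0
  Y(C2) = 0.000+0.4710j S between n4,n1
  I1: injects 0.0238 A into n0 (from n2)
  I2: injects 0.0451 A into n0 (from n2)
Assemble and solve the 4×4 MNA system:
  V(n1)=-16.67+0.003998j  V(n2)=-30.82+0.1394j  V(n3)=-0.003558+0.4080j  V(n4)=-16.67+0.1282j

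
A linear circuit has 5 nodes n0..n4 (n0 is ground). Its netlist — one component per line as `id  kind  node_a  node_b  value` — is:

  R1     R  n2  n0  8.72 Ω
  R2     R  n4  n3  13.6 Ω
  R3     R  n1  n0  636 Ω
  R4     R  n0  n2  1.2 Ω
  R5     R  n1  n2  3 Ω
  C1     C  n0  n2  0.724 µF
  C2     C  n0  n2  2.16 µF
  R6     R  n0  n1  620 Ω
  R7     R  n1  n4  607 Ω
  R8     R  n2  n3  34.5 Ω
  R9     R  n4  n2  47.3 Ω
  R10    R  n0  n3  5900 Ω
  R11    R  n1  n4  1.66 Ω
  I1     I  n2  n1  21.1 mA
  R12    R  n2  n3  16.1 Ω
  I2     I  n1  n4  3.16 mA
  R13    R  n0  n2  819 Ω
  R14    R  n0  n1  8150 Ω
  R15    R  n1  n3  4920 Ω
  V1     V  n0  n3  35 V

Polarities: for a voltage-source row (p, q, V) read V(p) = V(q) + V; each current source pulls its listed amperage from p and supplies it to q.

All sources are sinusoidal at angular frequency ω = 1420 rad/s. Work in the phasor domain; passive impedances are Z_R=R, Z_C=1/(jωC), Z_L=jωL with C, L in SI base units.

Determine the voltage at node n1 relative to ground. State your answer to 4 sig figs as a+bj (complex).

-9.213+0.01465j V

MNA unknowns: 4 node voltages V₁..V_4 plus 1 source current (V1)
R1: Y=0.1147+0.000j on G[2,0]
R2: Y=0.07353+0.000j on G[4,3]
R3: Y=0.001572+0.000j on G[1,0]
R4: Y=0.8333+0.000j on G[0,2]
R5: Y=0.3333+0.000j on G[1,2]
C1: Y=0.000+0.001028j on G[0,2]
C2: Y=0.000+0.003067j on G[0,2]
R6: Y=0.001613+0.000j on G[0,1]
R7: Y=0.001647+0.000j on G[1,4]
R8: Y=0.02899+0.000j on G[2,3]
R9: Y=0.02114+0.000j on G[4,2]
R10: Y=0.0001695+0.000j on G[0,3]
R11: Y=0.6024+0.000j on G[1,4]
I1: z[2]−=0.0211, z[1]+=0.0211
R12: Y=0.06211+0.000j on G[2,3]
I2: z[1]−=0.00316, z[4]+=0.00316
R13: Y=0.001221+0.000j on G[0,2]
R14: Y=0.0001227+0.000j on G[0,1]
R15: Y=0.0002033+0.000j on G[1,3]
V1: row V0−V3=35, i_V1 at 0,3
solve → V1=-9.213+0.01465j, V2=-4.681+0.01745j, V3=-35.00+0.000j, V4=-11.78+0.01319j
aux → i_V1=-4.480-0.002562j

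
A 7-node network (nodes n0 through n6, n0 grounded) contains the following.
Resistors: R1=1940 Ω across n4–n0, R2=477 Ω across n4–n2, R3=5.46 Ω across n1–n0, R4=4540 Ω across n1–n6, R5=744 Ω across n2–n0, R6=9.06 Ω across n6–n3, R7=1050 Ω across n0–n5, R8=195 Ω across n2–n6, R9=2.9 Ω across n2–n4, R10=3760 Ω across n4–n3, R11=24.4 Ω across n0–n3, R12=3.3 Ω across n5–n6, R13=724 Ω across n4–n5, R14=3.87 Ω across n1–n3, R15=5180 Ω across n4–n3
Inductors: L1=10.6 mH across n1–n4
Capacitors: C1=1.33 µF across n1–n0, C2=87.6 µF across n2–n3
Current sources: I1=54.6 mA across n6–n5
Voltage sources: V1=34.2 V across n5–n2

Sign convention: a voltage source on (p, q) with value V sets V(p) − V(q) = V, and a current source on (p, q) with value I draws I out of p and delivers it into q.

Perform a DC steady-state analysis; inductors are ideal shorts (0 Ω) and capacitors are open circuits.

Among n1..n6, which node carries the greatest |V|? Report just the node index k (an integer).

Element admittances at DC:
  Y(R1) = 0.0005155 S between n4,n0
  L1: short n1↔n4 (DC inductor)
  Y(R2) = 0.002096 S between n4,n2
  Y(R3) = 0.1832 S between n1,n0
  Y(R4) = 0.0002203 S between n1,n6
  Y(R5) = 0.001344 S between n2,n0
  Y(R6) = 0.1104 S between n6,n3
  Y(R7) = 0.0009524 S between n0,n5
  Y(C1) = 0.000 S between n1,n0
  Y(R8) = 0.005128 S between n2,n6
  Y(R9) = 0.3448 S between n2,n4
  Y(R10) = 0.0002660 S between n4,n3
  Y(R11) = 0.04098 S between n0,n3
  Y(R12) = 0.3030 S between n5,n6
  Y(C2) = 0.000 S between n2,n3
  Y(R13) = 0.001381 S between n4,n5
  I1: injects 0.0546 A into n5 (from n6)
  Y(R14) = 0.2584 S between n1,n3
  Y(R15) = 0.0001931 S between n4,n3
  V1: constraint V(n5)−V(n2) = 34.2
Assemble and solve the 8×8 MNA system:
  V(n1)=-1.195  V(n2)=-6.525  V(n3)=4.927  V(n4)=-1.195  V(n5)=27.67  V(n6)=21.11
  i(L1)=1.806  i(V1)=-2.000

5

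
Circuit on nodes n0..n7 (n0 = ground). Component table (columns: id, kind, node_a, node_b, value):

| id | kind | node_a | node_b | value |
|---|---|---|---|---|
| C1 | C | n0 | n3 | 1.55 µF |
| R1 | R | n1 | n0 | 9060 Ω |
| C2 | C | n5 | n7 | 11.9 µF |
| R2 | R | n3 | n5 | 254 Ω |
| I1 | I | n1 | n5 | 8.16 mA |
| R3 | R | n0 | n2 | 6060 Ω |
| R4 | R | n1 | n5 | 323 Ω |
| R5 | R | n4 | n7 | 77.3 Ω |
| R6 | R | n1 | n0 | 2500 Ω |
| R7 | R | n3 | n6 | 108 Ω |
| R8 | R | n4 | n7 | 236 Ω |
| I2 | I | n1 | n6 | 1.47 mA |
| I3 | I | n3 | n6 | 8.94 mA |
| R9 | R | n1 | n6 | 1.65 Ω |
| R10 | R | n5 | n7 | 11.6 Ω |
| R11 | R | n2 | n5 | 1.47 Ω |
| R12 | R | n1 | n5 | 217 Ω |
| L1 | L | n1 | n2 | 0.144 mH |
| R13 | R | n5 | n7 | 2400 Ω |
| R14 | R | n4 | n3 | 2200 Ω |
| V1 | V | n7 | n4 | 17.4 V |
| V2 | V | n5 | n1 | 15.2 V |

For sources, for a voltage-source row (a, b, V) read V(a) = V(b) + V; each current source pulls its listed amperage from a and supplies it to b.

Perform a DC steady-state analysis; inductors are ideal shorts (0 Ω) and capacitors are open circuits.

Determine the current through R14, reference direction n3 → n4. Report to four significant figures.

Apply KCL at each of the 7 non-ground nodes and solve the resulting linear system.
Node n1: branches {R1, I1, R4, R6, I2, R9, R12, L1, V2} → V_1 = 0.000
Node n2: branches {R3, R11, L1} → V_2 = 0.000
Node n3: branches {C1, R2, R7, I3, R14} → V_3 = 3.706
Node n4: branches {R5, R8, R14, V1} → V_4 = -2.169
Node n5: branches {C2, R2, I1, R4, R10, R11, R12, R13, V2} → V_5 = 15.20
Node n6: branches {R7, I2, I3, R9} → V_6 = 0.07269
Node n7: branches {C2, R5, R8, R10, R13, V1} → V_7 = 15.23
Source currents: i(L1)=-10.34, i(V1)=-0.3015, i(V2)=-10.49

0.002671 A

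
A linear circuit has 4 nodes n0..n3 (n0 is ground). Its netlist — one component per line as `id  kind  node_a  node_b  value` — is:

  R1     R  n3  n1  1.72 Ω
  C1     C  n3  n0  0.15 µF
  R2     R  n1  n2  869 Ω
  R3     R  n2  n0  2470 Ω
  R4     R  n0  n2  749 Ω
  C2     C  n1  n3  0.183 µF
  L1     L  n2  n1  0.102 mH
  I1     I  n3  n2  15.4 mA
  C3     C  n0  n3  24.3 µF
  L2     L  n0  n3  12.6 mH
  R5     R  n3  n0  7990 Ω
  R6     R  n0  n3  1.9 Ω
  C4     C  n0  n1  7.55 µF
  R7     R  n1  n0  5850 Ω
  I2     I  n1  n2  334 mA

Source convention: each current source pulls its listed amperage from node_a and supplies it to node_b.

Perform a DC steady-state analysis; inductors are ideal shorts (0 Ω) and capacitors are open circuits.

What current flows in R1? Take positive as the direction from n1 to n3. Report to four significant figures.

Apply KCL at each of the 3 non-ground nodes and solve the resulting linear system.
Node n1: branches {R1, R2, C2, L1, C4, R7, I2} → V_1 = 0.02640
Node n2: branches {R2, R3, R4, L1, I1, I2} → V_2 = 0.02640
Node n3: branches {R1, C1, C2, I1, C3, L2, R5, R6} → V_3 = 0.000
Source currents: i(L1)=0.3494, i(L2)=5.045e-05

0.01535 A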